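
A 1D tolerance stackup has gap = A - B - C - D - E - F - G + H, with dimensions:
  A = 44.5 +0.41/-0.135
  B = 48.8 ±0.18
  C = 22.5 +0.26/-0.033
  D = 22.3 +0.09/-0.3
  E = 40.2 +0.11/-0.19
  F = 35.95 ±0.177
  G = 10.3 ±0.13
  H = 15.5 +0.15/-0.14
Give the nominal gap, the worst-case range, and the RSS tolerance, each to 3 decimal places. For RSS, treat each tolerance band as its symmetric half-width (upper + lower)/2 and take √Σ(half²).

nominal=-120.050 wc=[-121.272,-118.480] rss=0.508

Stack each dimension's contribution:
  +A: nom +44.500 → Σnom=44.500; wc +0.410/-0.135 → slack +0.410/-0.135; half-tol=0.272, Σhalf²=0.074256
  -B: nom -48.800 → Σnom=-4.300; wc +0.180/-0.180 → slack +0.590/-0.315; half-tol=0.180, Σhalf²=0.106656
  -C: nom -22.500 → Σnom=-26.800; wc +0.033/-0.260 → slack +0.623/-0.575; half-tol=0.147, Σhalf²=0.128118
  -D: nom -22.300 → Σnom=-49.100; wc +0.300/-0.090 → slack +0.923/-0.665; half-tol=0.195, Σhalf²=0.166143
  -E: nom -40.200 → Σnom=-89.300; wc +0.190/-0.110 → slack +1.113/-0.775; half-tol=0.150, Σhalf²=0.188643
  -F: nom -35.950 → Σnom=-125.250; wc +0.177/-0.177 → slack +1.290/-0.952; half-tol=0.177, Σhalf²=0.219972
  -G: nom -10.300 → Σnom=-135.550; wc +0.130/-0.130 → slack +1.420/-1.082; half-tol=0.130, Σhalf²=0.236872
  +H: nom +15.500 → Σnom=-120.050; wc +0.150/-0.140 → slack +1.570/-1.222; half-tol=0.145, Σhalf²=0.257898
Nominal = -120.050. Worst-case = [-120.050 - 1.222, -120.050 + 1.570] = [-121.272, -118.480]. RSS = √0.257898 = 0.508.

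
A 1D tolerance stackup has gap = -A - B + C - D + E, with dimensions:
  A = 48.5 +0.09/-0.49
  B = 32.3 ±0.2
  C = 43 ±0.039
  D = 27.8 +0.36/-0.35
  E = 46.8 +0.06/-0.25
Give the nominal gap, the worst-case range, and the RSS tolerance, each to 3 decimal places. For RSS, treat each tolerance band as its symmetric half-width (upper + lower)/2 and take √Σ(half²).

nominal=-18.800 wc=[-19.739,-17.661] rss=0.525

Stack each dimension's contribution:
  -A: nom -48.500 → Σnom=-48.500; wc +0.490/-0.090 → slack +0.490/-0.090; half-tol=0.290, Σhalf²=0.084100
  -B: nom -32.300 → Σnom=-80.800; wc +0.200/-0.200 → slack +0.690/-0.290; half-tol=0.200, Σhalf²=0.124100
  +C: nom +43.000 → Σnom=-37.800; wc +0.039/-0.039 → slack +0.729/-0.329; half-tol=0.039, Σhalf²=0.125621
  -D: nom -27.800 → Σnom=-65.600; wc +0.350/-0.360 → slack +1.079/-0.689; half-tol=0.355, Σhalf²=0.251646
  +E: nom +46.800 → Σnom=-18.800; wc +0.060/-0.250 → slack +1.139/-0.939; half-tol=0.155, Σhalf²=0.275671
Nominal = -18.800. Worst-case = [-18.800 - 0.939, -18.800 + 1.139] = [-19.739, -17.661]. RSS = √0.275671 = 0.525.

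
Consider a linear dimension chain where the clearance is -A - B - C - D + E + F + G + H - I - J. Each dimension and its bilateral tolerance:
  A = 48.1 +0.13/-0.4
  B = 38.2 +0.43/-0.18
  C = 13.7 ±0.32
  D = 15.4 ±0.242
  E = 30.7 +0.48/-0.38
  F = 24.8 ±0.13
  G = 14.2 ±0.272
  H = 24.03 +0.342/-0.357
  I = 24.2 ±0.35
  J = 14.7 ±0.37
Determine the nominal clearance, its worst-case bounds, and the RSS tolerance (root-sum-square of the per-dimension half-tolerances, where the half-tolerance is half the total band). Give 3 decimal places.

Stack each dimension's contribution:
  -A: nom -48.100 → Σnom=-48.100; wc +0.400/-0.130 → slack +0.400/-0.130; half-tol=0.265, Σhalf²=0.070225
  -B: nom -38.200 → Σnom=-86.300; wc +0.180/-0.430 → slack +0.580/-0.560; half-tol=0.305, Σhalf²=0.163250
  -C: nom -13.700 → Σnom=-100.000; wc +0.320/-0.320 → slack +0.900/-0.880; half-tol=0.320, Σhalf²=0.265650
  -D: nom -15.400 → Σnom=-115.400; wc +0.242/-0.242 → slack +1.142/-1.122; half-tol=0.242, Σhalf²=0.324214
  +E: nom +30.700 → Σnom=-84.700; wc +0.480/-0.380 → slack +1.622/-1.502; half-tol=0.430, Σhalf²=0.509114
  +F: nom +24.800 → Σnom=-59.900; wc +0.130/-0.130 → slack +1.752/-1.632; half-tol=0.130, Σhalf²=0.526014
  +G: nom +14.200 → Σnom=-45.700; wc +0.272/-0.272 → slack +2.024/-1.904; half-tol=0.272, Σhalf²=0.599998
  +H: nom +24.030 → Σnom=-21.670; wc +0.342/-0.357 → slack +2.366/-2.261; half-tol=0.350, Σhalf²=0.722148
  -I: nom -24.200 → Σnom=-45.870; wc +0.350/-0.350 → slack +2.716/-2.611; half-tol=0.350, Σhalf²=0.844648
  -J: nom -14.700 → Σnom=-60.570; wc +0.370/-0.370 → slack +3.086/-2.981; half-tol=0.370, Σhalf²=0.981548
Nominal = -60.570. Worst-case = [-60.570 - 2.981, -60.570 + 3.086] = [-63.551, -57.484]. RSS = √0.981548 = 0.991.

nominal=-60.570 wc=[-63.551,-57.484] rss=0.991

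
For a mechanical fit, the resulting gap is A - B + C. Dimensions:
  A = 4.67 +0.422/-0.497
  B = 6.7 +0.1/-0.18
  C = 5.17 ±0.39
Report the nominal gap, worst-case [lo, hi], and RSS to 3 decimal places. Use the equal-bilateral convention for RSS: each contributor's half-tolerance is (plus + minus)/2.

nominal=3.140 wc=[2.153,4.132] rss=0.619

Stack each dimension's contribution:
  +A: nom +4.670 → Σnom=4.670; wc +0.422/-0.497 → slack +0.422/-0.497; half-tol=0.460, Σhalf²=0.211140
  -B: nom -6.700 → Σnom=-2.030; wc +0.180/-0.100 → slack +0.602/-0.597; half-tol=0.140, Σhalf²=0.230740
  +C: nom +5.170 → Σnom=3.140; wc +0.390/-0.390 → slack +0.992/-0.987; half-tol=0.390, Σhalf²=0.382840
Nominal = 3.140. Worst-case = [3.140 - 0.987, 3.140 + 0.992] = [2.153, 4.132]. RSS = √0.382840 = 0.619.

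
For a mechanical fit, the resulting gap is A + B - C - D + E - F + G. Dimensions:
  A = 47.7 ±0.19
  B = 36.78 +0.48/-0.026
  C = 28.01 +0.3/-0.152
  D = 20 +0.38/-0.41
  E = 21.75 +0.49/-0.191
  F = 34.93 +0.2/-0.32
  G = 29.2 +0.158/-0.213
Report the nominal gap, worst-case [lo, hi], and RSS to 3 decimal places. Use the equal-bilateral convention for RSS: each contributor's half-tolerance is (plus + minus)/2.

Stack each dimension's contribution:
  +A: nom +47.700 → Σnom=47.700; wc +0.190/-0.190 → slack +0.190/-0.190; half-tol=0.190, Σhalf²=0.036100
  +B: nom +36.780 → Σnom=84.480; wc +0.480/-0.026 → slack +0.670/-0.216; half-tol=0.253, Σhalf²=0.100109
  -C: nom -28.010 → Σnom=56.470; wc +0.152/-0.300 → slack +0.822/-0.516; half-tol=0.226, Σhalf²=0.151185
  -D: nom -20.000 → Σnom=36.470; wc +0.410/-0.380 → slack +1.232/-0.896; half-tol=0.395, Σhalf²=0.307210
  +E: nom +21.750 → Σnom=58.220; wc +0.490/-0.191 → slack +1.722/-1.087; half-tol=0.341, Σhalf²=0.423150
  -F: nom -34.930 → Σnom=23.290; wc +0.320/-0.200 → slack +2.042/-1.287; half-tol=0.260, Σhalf²=0.490750
  +G: nom +29.200 → Σnom=52.490; wc +0.158/-0.213 → slack +2.200/-1.500; half-tol=0.185, Σhalf²=0.525161
Nominal = 52.490. Worst-case = [52.490 - 1.500, 52.490 + 2.200] = [50.990, 54.690]. RSS = √0.525161 = 0.725.

nominal=52.490 wc=[50.990,54.690] rss=0.725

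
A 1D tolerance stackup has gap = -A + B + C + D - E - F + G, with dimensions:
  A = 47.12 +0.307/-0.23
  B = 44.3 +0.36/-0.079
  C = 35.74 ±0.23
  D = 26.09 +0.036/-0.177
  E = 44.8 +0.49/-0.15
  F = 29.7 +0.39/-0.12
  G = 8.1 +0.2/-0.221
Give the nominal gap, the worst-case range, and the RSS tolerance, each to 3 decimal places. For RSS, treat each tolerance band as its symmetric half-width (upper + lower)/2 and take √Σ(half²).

Stack each dimension's contribution:
  -A: nom -47.120 → Σnom=-47.120; wc +0.230/-0.307 → slack +0.230/-0.307; half-tol=0.269, Σhalf²=0.072092
  +B: nom +44.300 → Σnom=-2.820; wc +0.360/-0.079 → slack +0.590/-0.386; half-tol=0.220, Σhalf²=0.120273
  +C: nom +35.740 → Σnom=32.920; wc +0.230/-0.230 → slack +0.820/-0.616; half-tol=0.230, Σhalf²=0.173173
  +D: nom +26.090 → Σnom=59.010; wc +0.036/-0.177 → slack +0.856/-0.793; half-tol=0.106, Σhalf²=0.184515
  -E: nom -44.800 → Σnom=14.210; wc +0.150/-0.490 → slack +1.006/-1.283; half-tol=0.320, Σhalf²=0.286915
  -F: nom -29.700 → Σnom=-15.490; wc +0.120/-0.390 → slack +1.126/-1.673; half-tol=0.255, Σhalf²=0.351940
  +G: nom +8.100 → Σnom=-7.390; wc +0.200/-0.221 → slack +1.326/-1.894; half-tol=0.211, Σhalf²=0.396250
Nominal = -7.390. Worst-case = [-7.390 - 1.894, -7.390 + 1.326] = [-9.284, -6.064]. RSS = √0.396250 = 0.629.

nominal=-7.390 wc=[-9.284,-6.064] rss=0.629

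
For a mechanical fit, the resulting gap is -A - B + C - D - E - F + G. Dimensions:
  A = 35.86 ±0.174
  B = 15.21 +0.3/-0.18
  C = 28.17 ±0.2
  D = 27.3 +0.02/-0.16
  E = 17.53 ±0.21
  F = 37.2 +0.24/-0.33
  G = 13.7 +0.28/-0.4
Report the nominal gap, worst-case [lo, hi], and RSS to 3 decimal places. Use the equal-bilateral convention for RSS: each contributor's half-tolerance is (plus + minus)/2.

Stack each dimension's contribution:
  -A: nom -35.860 → Σnom=-35.860; wc +0.174/-0.174 → slack +0.174/-0.174; half-tol=0.174, Σhalf²=0.030276
  -B: nom -15.210 → Σnom=-51.070; wc +0.180/-0.300 → slack +0.354/-0.474; half-tol=0.240, Σhalf²=0.087876
  +C: nom +28.170 → Σnom=-22.900; wc +0.200/-0.200 → slack +0.554/-0.674; half-tol=0.200, Σhalf²=0.127876
  -D: nom -27.300 → Σnom=-50.200; wc +0.160/-0.020 → slack +0.714/-0.694; half-tol=0.090, Σhalf²=0.135976
  -E: nom -17.530 → Σnom=-67.730; wc +0.210/-0.210 → slack +0.924/-0.904; half-tol=0.210, Σhalf²=0.180076
  -F: nom -37.200 → Σnom=-104.930; wc +0.330/-0.240 → slack +1.254/-1.144; half-tol=0.285, Σhalf²=0.261301
  +G: nom +13.700 → Σnom=-91.230; wc +0.280/-0.400 → slack +1.534/-1.544; half-tol=0.340, Σhalf²=0.376901
Nominal = -91.230. Worst-case = [-91.230 - 1.544, -91.230 + 1.534] = [-92.774, -89.696]. RSS = √0.376901 = 0.614.

nominal=-91.230 wc=[-92.774,-89.696] rss=0.614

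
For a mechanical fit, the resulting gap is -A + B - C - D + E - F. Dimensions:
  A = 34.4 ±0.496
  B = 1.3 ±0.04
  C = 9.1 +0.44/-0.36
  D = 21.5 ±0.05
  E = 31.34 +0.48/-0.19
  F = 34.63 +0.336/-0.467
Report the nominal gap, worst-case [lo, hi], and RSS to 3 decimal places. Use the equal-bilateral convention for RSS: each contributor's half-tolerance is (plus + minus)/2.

Stack each dimension's contribution:
  -A: nom -34.400 → Σnom=-34.400; wc +0.496/-0.496 → slack +0.496/-0.496; half-tol=0.496, Σhalf²=0.246016
  +B: nom +1.300 → Σnom=-33.100; wc +0.040/-0.040 → slack +0.536/-0.536; half-tol=0.040, Σhalf²=0.247616
  -C: nom -9.100 → Σnom=-42.200; wc +0.360/-0.440 → slack +0.896/-0.976; half-tol=0.400, Σhalf²=0.407616
  -D: nom -21.500 → Σnom=-63.700; wc +0.050/-0.050 → slack +0.946/-1.026; half-tol=0.050, Σhalf²=0.410116
  +E: nom +31.340 → Σnom=-32.360; wc +0.480/-0.190 → slack +1.426/-1.216; half-tol=0.335, Σhalf²=0.522341
  -F: nom -34.630 → Σnom=-66.990; wc +0.467/-0.336 → slack +1.893/-1.552; half-tol=0.402, Σhalf²=0.683543
Nominal = -66.990. Worst-case = [-66.990 - 1.552, -66.990 + 1.893] = [-68.542, -65.097]. RSS = √0.683543 = 0.827.

nominal=-66.990 wc=[-68.542,-65.097] rss=0.827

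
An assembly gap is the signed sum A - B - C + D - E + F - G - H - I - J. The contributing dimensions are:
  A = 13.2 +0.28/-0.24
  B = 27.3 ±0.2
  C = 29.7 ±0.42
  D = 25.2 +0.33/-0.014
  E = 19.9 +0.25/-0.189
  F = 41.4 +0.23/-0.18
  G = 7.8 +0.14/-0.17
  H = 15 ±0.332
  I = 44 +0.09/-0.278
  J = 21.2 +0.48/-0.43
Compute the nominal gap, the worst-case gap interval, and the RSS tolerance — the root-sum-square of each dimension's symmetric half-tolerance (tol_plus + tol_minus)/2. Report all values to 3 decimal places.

Stack each dimension's contribution:
  +A: nom +13.200 → Σnom=13.200; wc +0.280/-0.240 → slack +0.280/-0.240; half-tol=0.260, Σhalf²=0.067600
  -B: nom -27.300 → Σnom=-14.100; wc +0.200/-0.200 → slack +0.480/-0.440; half-tol=0.200, Σhalf²=0.107600
  -C: nom -29.700 → Σnom=-43.800; wc +0.420/-0.420 → slack +0.900/-0.860; half-tol=0.420, Σhalf²=0.284000
  +D: nom +25.200 → Σnom=-18.600; wc +0.330/-0.014 → slack +1.230/-0.874; half-tol=0.172, Σhalf²=0.313584
  -E: nom -19.900 → Σnom=-38.500; wc +0.189/-0.250 → slack +1.419/-1.124; half-tol=0.220, Σhalf²=0.361764
  +F: nom +41.400 → Σnom=2.900; wc +0.230/-0.180 → slack +1.649/-1.304; half-tol=0.205, Σhalf²=0.403789
  -G: nom -7.800 → Σnom=-4.900; wc +0.170/-0.140 → slack +1.819/-1.444; half-tol=0.155, Σhalf²=0.427814
  -H: nom -15.000 → Σnom=-19.900; wc +0.332/-0.332 → slack +2.151/-1.776; half-tol=0.332, Σhalf²=0.538038
  -I: nom -44.000 → Σnom=-63.900; wc +0.278/-0.090 → slack +2.429/-1.866; half-tol=0.184, Σhalf²=0.571894
  -J: nom -21.200 → Σnom=-85.100; wc +0.430/-0.480 → slack +2.859/-2.346; half-tol=0.455, Σhalf²=0.778919
Nominal = -85.100. Worst-case = [-85.100 - 2.346, -85.100 + 2.859] = [-87.446, -82.241]. RSS = √0.778919 = 0.883.

nominal=-85.100 wc=[-87.446,-82.241] rss=0.883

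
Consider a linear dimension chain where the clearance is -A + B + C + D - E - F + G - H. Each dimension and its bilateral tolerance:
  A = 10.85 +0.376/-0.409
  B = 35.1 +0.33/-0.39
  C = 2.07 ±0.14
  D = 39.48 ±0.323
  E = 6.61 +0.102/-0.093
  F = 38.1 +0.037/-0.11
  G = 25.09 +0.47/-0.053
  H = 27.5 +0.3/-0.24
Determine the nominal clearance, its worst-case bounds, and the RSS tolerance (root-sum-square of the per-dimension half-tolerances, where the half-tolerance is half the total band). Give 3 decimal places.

Stack each dimension's contribution:
  -A: nom -10.850 → Σnom=-10.850; wc +0.409/-0.376 → slack +0.409/-0.376; half-tol=0.392, Σhalf²=0.154056
  +B: nom +35.100 → Σnom=24.250; wc +0.330/-0.390 → slack +0.739/-0.766; half-tol=0.360, Σhalf²=0.283656
  +C: nom +2.070 → Σnom=26.320; wc +0.140/-0.140 → slack +0.879/-0.906; half-tol=0.140, Σhalf²=0.303256
  +D: nom +39.480 → Σnom=65.800; wc +0.323/-0.323 → slack +1.202/-1.229; half-tol=0.323, Σhalf²=0.407585
  -E: nom -6.610 → Σnom=59.190; wc +0.093/-0.102 → slack +1.295/-1.331; half-tol=0.098, Σhalf²=0.417091
  -F: nom -38.100 → Σnom=21.090; wc +0.110/-0.037 → slack +1.405/-1.368; half-tol=0.073, Σhalf²=0.422494
  +G: nom +25.090 → Σnom=46.180; wc +0.470/-0.053 → slack +1.875/-1.421; half-tol=0.262, Σhalf²=0.490876
  -H: nom -27.500 → Σnom=18.680; wc +0.240/-0.300 → slack +2.115/-1.721; half-tol=0.270, Σhalf²=0.563776
Nominal = 18.680. Worst-case = [18.680 - 1.721, 18.680 + 2.115] = [16.959, 20.795]. RSS = √0.563776 = 0.751.

nominal=18.680 wc=[16.959,20.795] rss=0.751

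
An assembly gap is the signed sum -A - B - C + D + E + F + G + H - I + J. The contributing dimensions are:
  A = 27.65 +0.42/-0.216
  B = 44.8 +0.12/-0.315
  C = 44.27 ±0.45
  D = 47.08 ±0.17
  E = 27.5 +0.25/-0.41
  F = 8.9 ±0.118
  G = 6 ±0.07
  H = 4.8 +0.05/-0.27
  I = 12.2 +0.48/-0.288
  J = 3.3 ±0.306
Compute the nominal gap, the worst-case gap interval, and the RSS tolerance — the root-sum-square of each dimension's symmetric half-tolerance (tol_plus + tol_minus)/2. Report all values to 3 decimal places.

nominal=-31.340 wc=[-34.154,-29.107] rss=0.880

Stack each dimension's contribution:
  -A: nom -27.650 → Σnom=-27.650; wc +0.216/-0.420 → slack +0.216/-0.420; half-tol=0.318, Σhalf²=0.101124
  -B: nom -44.800 → Σnom=-72.450; wc +0.315/-0.120 → slack +0.531/-0.540; half-tol=0.217, Σhalf²=0.148430
  -C: nom -44.270 → Σnom=-116.720; wc +0.450/-0.450 → slack +0.981/-0.990; half-tol=0.450, Σhalf²=0.350930
  +D: nom +47.080 → Σnom=-69.640; wc +0.170/-0.170 → slack +1.151/-1.160; half-tol=0.170, Σhalf²=0.379830
  +E: nom +27.500 → Σnom=-42.140; wc +0.250/-0.410 → slack +1.401/-1.570; half-tol=0.330, Σhalf²=0.488730
  +F: nom +8.900 → Σnom=-33.240; wc +0.118/-0.118 → slack +1.519/-1.688; half-tol=0.118, Σhalf²=0.502654
  +G: nom +6.000 → Σnom=-27.240; wc +0.070/-0.070 → slack +1.589/-1.758; half-tol=0.070, Σhalf²=0.507554
  +H: nom +4.800 → Σnom=-22.440; wc +0.050/-0.270 → slack +1.639/-2.028; half-tol=0.160, Σhalf²=0.533154
  -I: nom -12.200 → Σnom=-34.640; wc +0.288/-0.480 → slack +1.927/-2.508; half-tol=0.384, Σhalf²=0.680610
  +J: nom +3.300 → Σnom=-31.340; wc +0.306/-0.306 → slack +2.233/-2.814; half-tol=0.306, Σhalf²=0.774246
Nominal = -31.340. Worst-case = [-31.340 - 2.814, -31.340 + 2.233] = [-34.154, -29.107]. RSS = √0.774246 = 0.880.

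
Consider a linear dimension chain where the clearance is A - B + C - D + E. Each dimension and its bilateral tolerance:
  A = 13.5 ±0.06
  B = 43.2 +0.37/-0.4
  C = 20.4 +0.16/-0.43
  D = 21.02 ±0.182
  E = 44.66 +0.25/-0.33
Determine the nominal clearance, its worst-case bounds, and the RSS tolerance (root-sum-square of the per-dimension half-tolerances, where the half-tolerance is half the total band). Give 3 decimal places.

nominal=14.340 wc=[12.968,15.392] rss=0.597

Stack each dimension's contribution:
  +A: nom +13.500 → Σnom=13.500; wc +0.060/-0.060 → slack +0.060/-0.060; half-tol=0.060, Σhalf²=0.003600
  -B: nom -43.200 → Σnom=-29.700; wc +0.400/-0.370 → slack +0.460/-0.430; half-tol=0.385, Σhalf²=0.151825
  +C: nom +20.400 → Σnom=-9.300; wc +0.160/-0.430 → slack +0.620/-0.860; half-tol=0.295, Σhalf²=0.238850
  -D: nom -21.020 → Σnom=-30.320; wc +0.182/-0.182 → slack +0.802/-1.042; half-tol=0.182, Σhalf²=0.271974
  +E: nom +44.660 → Σnom=14.340; wc +0.250/-0.330 → slack +1.052/-1.372; half-tol=0.290, Σhalf²=0.356074
Nominal = 14.340. Worst-case = [14.340 - 1.372, 14.340 + 1.052] = [12.968, 15.392]. RSS = √0.356074 = 0.597.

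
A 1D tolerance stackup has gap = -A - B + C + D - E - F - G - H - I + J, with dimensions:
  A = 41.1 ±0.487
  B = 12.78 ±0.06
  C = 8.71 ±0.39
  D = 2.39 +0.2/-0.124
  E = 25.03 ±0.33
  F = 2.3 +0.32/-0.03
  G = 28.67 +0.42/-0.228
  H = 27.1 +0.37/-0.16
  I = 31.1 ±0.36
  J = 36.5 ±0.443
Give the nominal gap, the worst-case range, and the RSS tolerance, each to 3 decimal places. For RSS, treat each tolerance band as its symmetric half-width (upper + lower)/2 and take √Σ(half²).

nominal=-120.480 wc=[-123.784,-117.792] rss=1.029

Stack each dimension's contribution:
  -A: nom -41.100 → Σnom=-41.100; wc +0.487/-0.487 → slack +0.487/-0.487; half-tol=0.487, Σhalf²=0.237169
  -B: nom -12.780 → Σnom=-53.880; wc +0.060/-0.060 → slack +0.547/-0.547; half-tol=0.060, Σhalf²=0.240769
  +C: nom +8.710 → Σnom=-45.170; wc +0.390/-0.390 → slack +0.937/-0.937; half-tol=0.390, Σhalf²=0.392869
  +D: nom +2.390 → Σnom=-42.780; wc +0.200/-0.124 → slack +1.137/-1.061; half-tol=0.162, Σhalf²=0.419113
  -E: nom -25.030 → Σnom=-67.810; wc +0.330/-0.330 → slack +1.467/-1.391; half-tol=0.330, Σhalf²=0.528013
  -F: nom -2.300 → Σnom=-70.110; wc +0.030/-0.320 → slack +1.497/-1.711; half-tol=0.175, Σhalf²=0.558638
  -G: nom -28.670 → Σnom=-98.780; wc +0.228/-0.420 → slack +1.725/-2.131; half-tol=0.324, Σhalf²=0.663614
  -H: nom -27.100 → Σnom=-125.880; wc +0.160/-0.370 → slack +1.885/-2.501; half-tol=0.265, Σhalf²=0.733839
  -I: nom -31.100 → Σnom=-156.980; wc +0.360/-0.360 → slack +2.245/-2.861; half-tol=0.360, Σhalf²=0.863439
  +J: nom +36.500 → Σnom=-120.480; wc +0.443/-0.443 → slack +2.688/-3.304; half-tol=0.443, Σhalf²=1.059688
Nominal = -120.480. Worst-case = [-120.480 - 3.304, -120.480 + 2.688] = [-123.784, -117.792]. RSS = √1.059688 = 1.029.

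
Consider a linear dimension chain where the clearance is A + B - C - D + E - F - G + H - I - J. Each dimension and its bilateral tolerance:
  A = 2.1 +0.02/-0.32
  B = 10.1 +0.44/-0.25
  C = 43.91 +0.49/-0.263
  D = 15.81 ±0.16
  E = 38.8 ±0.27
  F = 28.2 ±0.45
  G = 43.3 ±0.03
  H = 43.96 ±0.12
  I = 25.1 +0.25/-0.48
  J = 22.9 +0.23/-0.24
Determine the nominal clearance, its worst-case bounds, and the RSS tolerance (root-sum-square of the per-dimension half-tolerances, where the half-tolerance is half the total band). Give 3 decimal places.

Stack each dimension's contribution:
  +A: nom +2.100 → Σnom=2.100; wc +0.020/-0.320 → slack +0.020/-0.320; half-tol=0.170, Σhalf²=0.028900
  +B: nom +10.100 → Σnom=12.200; wc +0.440/-0.250 → slack +0.460/-0.570; half-tol=0.345, Σhalf²=0.147925
  -C: nom -43.910 → Σnom=-31.710; wc +0.263/-0.490 → slack +0.723/-1.060; half-tol=0.377, Σhalf²=0.289677
  -D: nom -15.810 → Σnom=-47.520; wc +0.160/-0.160 → slack +0.883/-1.220; half-tol=0.160, Σhalf²=0.315277
  +E: nom +38.800 → Σnom=-8.720; wc +0.270/-0.270 → slack +1.153/-1.490; half-tol=0.270, Σhalf²=0.388177
  -F: nom -28.200 → Σnom=-36.920; wc +0.450/-0.450 → slack +1.603/-1.940; half-tol=0.450, Σhalf²=0.590677
  -G: nom -43.300 → Σnom=-80.220; wc +0.030/-0.030 → slack +1.633/-1.970; half-tol=0.030, Σhalf²=0.591577
  +H: nom +43.960 → Σnom=-36.260; wc +0.120/-0.120 → slack +1.753/-2.090; half-tol=0.120, Σhalf²=0.605977
  -I: nom -25.100 → Σnom=-61.360; wc +0.480/-0.250 → slack +2.233/-2.340; half-tol=0.365, Σhalf²=0.739202
  -J: nom -22.900 → Σnom=-84.260; wc +0.240/-0.230 → slack +2.473/-2.570; half-tol=0.235, Σhalf²=0.794427
Nominal = -84.260. Worst-case = [-84.260 - 2.570, -84.260 + 2.473] = [-86.830, -81.787]. RSS = √0.794427 = 0.891.

nominal=-84.260 wc=[-86.830,-81.787] rss=0.891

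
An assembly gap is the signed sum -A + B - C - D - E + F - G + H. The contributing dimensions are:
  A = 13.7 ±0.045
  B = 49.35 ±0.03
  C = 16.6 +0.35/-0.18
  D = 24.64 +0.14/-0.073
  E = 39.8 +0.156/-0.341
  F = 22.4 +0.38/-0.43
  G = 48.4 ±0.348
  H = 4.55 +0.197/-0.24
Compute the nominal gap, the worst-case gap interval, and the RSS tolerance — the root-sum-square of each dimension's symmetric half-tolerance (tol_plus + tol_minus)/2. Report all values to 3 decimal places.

Stack each dimension's contribution:
  -A: nom -13.700 → Σnom=-13.700; wc +0.045/-0.045 → slack +0.045/-0.045; half-tol=0.045, Σhalf²=0.002025
  +B: nom +49.350 → Σnom=35.650; wc +0.030/-0.030 → slack +0.075/-0.075; half-tol=0.030, Σhalf²=0.002925
  -C: nom -16.600 → Σnom=19.050; wc +0.180/-0.350 → slack +0.255/-0.425; half-tol=0.265, Σhalf²=0.073150
  -D: nom -24.640 → Σnom=-5.590; wc +0.073/-0.140 → slack +0.328/-0.565; half-tol=0.107, Σhalf²=0.084492
  -E: nom -39.800 → Σnom=-45.390; wc +0.341/-0.156 → slack +0.669/-0.721; half-tol=0.248, Σhalf²=0.146244
  +F: nom +22.400 → Σnom=-22.990; wc +0.380/-0.430 → slack +1.049/-1.151; half-tol=0.405, Σhalf²=0.310270
  -G: nom -48.400 → Σnom=-71.390; wc +0.348/-0.348 → slack +1.397/-1.499; half-tol=0.348, Σhalf²=0.431374
  +H: nom +4.550 → Σnom=-66.840; wc +0.197/-0.240 → slack +1.594/-1.739; half-tol=0.218, Σhalf²=0.479116
Nominal = -66.840. Worst-case = [-66.840 - 1.739, -66.840 + 1.594] = [-68.579, -65.246]. RSS = √0.479116 = 0.692.

nominal=-66.840 wc=[-68.579,-65.246] rss=0.692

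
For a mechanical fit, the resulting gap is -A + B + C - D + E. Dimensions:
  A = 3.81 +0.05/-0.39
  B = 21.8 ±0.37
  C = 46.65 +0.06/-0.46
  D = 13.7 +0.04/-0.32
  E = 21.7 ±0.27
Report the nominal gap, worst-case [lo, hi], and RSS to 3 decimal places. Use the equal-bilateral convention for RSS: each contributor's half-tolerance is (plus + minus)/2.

nominal=72.640 wc=[71.450,74.050] rss=0.598

Stack each dimension's contribution:
  -A: nom -3.810 → Σnom=-3.810; wc +0.390/-0.050 → slack +0.390/-0.050; half-tol=0.220, Σhalf²=0.048400
  +B: nom +21.800 → Σnom=17.990; wc +0.370/-0.370 → slack +0.760/-0.420; half-tol=0.370, Σhalf²=0.185300
  +C: nom +46.650 → Σnom=64.640; wc +0.060/-0.460 → slack +0.820/-0.880; half-tol=0.260, Σhalf²=0.252900
  -D: nom -13.700 → Σnom=50.940; wc +0.320/-0.040 → slack +1.140/-0.920; half-tol=0.180, Σhalf²=0.285300
  +E: nom +21.700 → Σnom=72.640; wc +0.270/-0.270 → slack +1.410/-1.190; half-tol=0.270, Σhalf²=0.358200
Nominal = 72.640. Worst-case = [72.640 - 1.190, 72.640 + 1.410] = [71.450, 74.050]. RSS = √0.358200 = 0.598.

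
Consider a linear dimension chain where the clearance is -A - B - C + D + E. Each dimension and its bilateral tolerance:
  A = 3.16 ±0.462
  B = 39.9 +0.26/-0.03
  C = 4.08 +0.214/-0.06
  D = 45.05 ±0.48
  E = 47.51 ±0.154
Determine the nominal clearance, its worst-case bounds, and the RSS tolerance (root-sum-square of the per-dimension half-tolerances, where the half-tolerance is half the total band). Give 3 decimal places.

Stack each dimension's contribution:
  -A: nom -3.160 → Σnom=-3.160; wc +0.462/-0.462 → slack +0.462/-0.462; half-tol=0.462, Σhalf²=0.213444
  -B: nom -39.900 → Σnom=-43.060; wc +0.030/-0.260 → slack +0.492/-0.722; half-tol=0.145, Σhalf²=0.234469
  -C: nom -4.080 → Σnom=-47.140; wc +0.060/-0.214 → slack +0.552/-0.936; half-tol=0.137, Σhalf²=0.253238
  +D: nom +45.050 → Σnom=-2.090; wc +0.480/-0.480 → slack +1.032/-1.416; half-tol=0.480, Σhalf²=0.483638
  +E: nom +47.510 → Σnom=45.420; wc +0.154/-0.154 → slack +1.186/-1.570; half-tol=0.154, Σhalf²=0.507354
Nominal = 45.420. Worst-case = [45.420 - 1.570, 45.420 + 1.186] = [43.850, 46.606]. RSS = √0.507354 = 0.712.

nominal=45.420 wc=[43.850,46.606] rss=0.712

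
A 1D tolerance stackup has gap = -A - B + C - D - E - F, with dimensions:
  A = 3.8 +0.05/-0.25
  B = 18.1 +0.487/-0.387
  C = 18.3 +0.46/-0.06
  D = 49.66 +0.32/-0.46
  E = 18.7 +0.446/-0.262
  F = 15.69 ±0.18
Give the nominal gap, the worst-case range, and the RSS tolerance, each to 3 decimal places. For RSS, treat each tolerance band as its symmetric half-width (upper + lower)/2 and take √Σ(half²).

nominal=-87.650 wc=[-89.193,-85.651] rss=0.769

Stack each dimension's contribution:
  -A: nom -3.800 → Σnom=-3.800; wc +0.250/-0.050 → slack +0.250/-0.050; half-tol=0.150, Σhalf²=0.022500
  -B: nom -18.100 → Σnom=-21.900; wc +0.387/-0.487 → slack +0.637/-0.537; half-tol=0.437, Σhalf²=0.213469
  +C: nom +18.300 → Σnom=-3.600; wc +0.460/-0.060 → slack +1.097/-0.597; half-tol=0.260, Σhalf²=0.281069
  -D: nom -49.660 → Σnom=-53.260; wc +0.460/-0.320 → slack +1.557/-0.917; half-tol=0.390, Σhalf²=0.433169
  -E: nom -18.700 → Σnom=-71.960; wc +0.262/-0.446 → slack +1.819/-1.363; half-tol=0.354, Σhalf²=0.558485
  -F: nom -15.690 → Σnom=-87.650; wc +0.180/-0.180 → slack +1.999/-1.543; half-tol=0.180, Σhalf²=0.590885
Nominal = -87.650. Worst-case = [-87.650 - 1.543, -87.650 + 1.999] = [-89.193, -85.651]. RSS = √0.590885 = 0.769.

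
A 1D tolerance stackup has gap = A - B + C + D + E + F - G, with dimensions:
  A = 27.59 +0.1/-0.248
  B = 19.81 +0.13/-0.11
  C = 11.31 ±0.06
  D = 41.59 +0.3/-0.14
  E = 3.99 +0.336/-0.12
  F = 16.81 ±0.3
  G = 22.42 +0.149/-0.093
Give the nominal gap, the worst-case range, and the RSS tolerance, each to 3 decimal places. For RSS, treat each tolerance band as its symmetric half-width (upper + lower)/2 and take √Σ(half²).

nominal=59.060 wc=[57.913,60.359] rss=0.503

Stack each dimension's contribution:
  +A: nom +27.590 → Σnom=27.590; wc +0.100/-0.248 → slack +0.100/-0.248; half-tol=0.174, Σhalf²=0.030276
  -B: nom -19.810 → Σnom=7.780; wc +0.110/-0.130 → slack +0.210/-0.378; half-tol=0.120, Σhalf²=0.044676
  +C: nom +11.310 → Σnom=19.090; wc +0.060/-0.060 → slack +0.270/-0.438; half-tol=0.060, Σhalf²=0.048276
  +D: nom +41.590 → Σnom=60.680; wc +0.300/-0.140 → slack +0.570/-0.578; half-tol=0.220, Σhalf²=0.096676
  +E: nom +3.990 → Σnom=64.670; wc +0.336/-0.120 → slack +0.906/-0.698; half-tol=0.228, Σhalf²=0.148660
  +F: nom +16.810 → Σnom=81.480; wc +0.300/-0.300 → slack +1.206/-0.998; half-tol=0.300, Σhalf²=0.238660
  -G: nom -22.420 → Σnom=59.060; wc +0.093/-0.149 → slack +1.299/-1.147; half-tol=0.121, Σhalf²=0.253301
Nominal = 59.060. Worst-case = [59.060 - 1.147, 59.060 + 1.299] = [57.913, 60.359]. RSS = √0.253301 = 0.503.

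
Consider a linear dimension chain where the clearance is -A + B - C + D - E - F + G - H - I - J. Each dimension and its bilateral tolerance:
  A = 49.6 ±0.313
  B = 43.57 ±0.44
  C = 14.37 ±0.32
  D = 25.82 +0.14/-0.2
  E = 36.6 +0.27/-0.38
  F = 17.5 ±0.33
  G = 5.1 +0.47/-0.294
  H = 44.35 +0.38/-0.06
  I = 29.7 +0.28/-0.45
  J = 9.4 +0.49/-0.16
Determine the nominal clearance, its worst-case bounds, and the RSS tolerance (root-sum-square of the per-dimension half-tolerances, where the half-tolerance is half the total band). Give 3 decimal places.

nominal=-127.030 wc=[-130.347,-123.967] rss=1.035

Stack each dimension's contribution:
  -A: nom -49.600 → Σnom=-49.600; wc +0.313/-0.313 → slack +0.313/-0.313; half-tol=0.313, Σhalf²=0.097969
  +B: nom +43.570 → Σnom=-6.030; wc +0.440/-0.440 → slack +0.753/-0.753; half-tol=0.440, Σhalf²=0.291569
  -C: nom -14.370 → Σnom=-20.400; wc +0.320/-0.320 → slack +1.073/-1.073; half-tol=0.320, Σhalf²=0.393969
  +D: nom +25.820 → Σnom=5.420; wc +0.140/-0.200 → slack +1.213/-1.273; half-tol=0.170, Σhalf²=0.422869
  -E: nom -36.600 → Σnom=-31.180; wc +0.380/-0.270 → slack +1.593/-1.543; half-tol=0.325, Σhalf²=0.528494
  -F: nom -17.500 → Σnom=-48.680; wc +0.330/-0.330 → slack +1.923/-1.873; half-tol=0.330, Σhalf²=0.637394
  +G: nom +5.100 → Σnom=-43.580; wc +0.470/-0.294 → slack +2.393/-2.167; half-tol=0.382, Σhalf²=0.783318
  -H: nom -44.350 → Σnom=-87.930; wc +0.060/-0.380 → slack +2.453/-2.547; half-tol=0.220, Σhalf²=0.831718
  -I: nom -29.700 → Σnom=-117.630; wc +0.450/-0.280 → slack +2.903/-2.827; half-tol=0.365, Σhalf²=0.964943
  -J: nom -9.400 → Σnom=-127.030; wc +0.160/-0.490 → slack +3.063/-3.317; half-tol=0.325, Σhalf²=1.070568
Nominal = -127.030. Worst-case = [-127.030 - 3.317, -127.030 + 3.063] = [-130.347, -123.967]. RSS = √1.070568 = 1.035.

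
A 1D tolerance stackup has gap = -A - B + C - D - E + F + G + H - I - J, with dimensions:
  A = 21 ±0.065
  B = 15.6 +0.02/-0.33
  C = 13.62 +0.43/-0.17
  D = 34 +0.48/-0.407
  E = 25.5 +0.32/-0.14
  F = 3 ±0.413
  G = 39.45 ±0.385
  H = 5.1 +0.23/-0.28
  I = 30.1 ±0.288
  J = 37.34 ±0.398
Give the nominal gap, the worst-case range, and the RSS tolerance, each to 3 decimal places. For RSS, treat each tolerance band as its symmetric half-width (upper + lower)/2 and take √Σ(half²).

nominal=-102.370 wc=[-105.189,-99.284] rss=1.000

Stack each dimension's contribution:
  -A: nom -21.000 → Σnom=-21.000; wc +0.065/-0.065 → slack +0.065/-0.065; half-tol=0.065, Σhalf²=0.004225
  -B: nom -15.600 → Σnom=-36.600; wc +0.330/-0.020 → slack +0.395/-0.085; half-tol=0.175, Σhalf²=0.034850
  +C: nom +13.620 → Σnom=-22.980; wc +0.430/-0.170 → slack +0.825/-0.255; half-tol=0.300, Σhalf²=0.124850
  -D: nom -34.000 → Σnom=-56.980; wc +0.407/-0.480 → slack +1.232/-0.735; half-tol=0.444, Σhalf²=0.321542
  -E: nom -25.500 → Σnom=-82.480; wc +0.140/-0.320 → slack +1.372/-1.055; half-tol=0.230, Σhalf²=0.374442
  +F: nom +3.000 → Σnom=-79.480; wc +0.413/-0.413 → slack +1.785/-1.468; half-tol=0.413, Σhalf²=0.545011
  +G: nom +39.450 → Σnom=-40.030; wc +0.385/-0.385 → slack +2.170/-1.853; half-tol=0.385, Σhalf²=0.693236
  +H: nom +5.100 → Σnom=-34.930; wc +0.230/-0.280 → slack +2.400/-2.133; half-tol=0.255, Σhalf²=0.758261
  -I: nom -30.100 → Σnom=-65.030; wc +0.288/-0.288 → slack +2.688/-2.421; half-tol=0.288, Σhalf²=0.841205
  -J: nom -37.340 → Σnom=-102.370; wc +0.398/-0.398 → slack +3.086/-2.819; half-tol=0.398, Σhalf²=0.999609
Nominal = -102.370. Worst-case = [-102.370 - 2.819, -102.370 + 3.086] = [-105.189, -99.284]. RSS = √0.999609 = 1.000.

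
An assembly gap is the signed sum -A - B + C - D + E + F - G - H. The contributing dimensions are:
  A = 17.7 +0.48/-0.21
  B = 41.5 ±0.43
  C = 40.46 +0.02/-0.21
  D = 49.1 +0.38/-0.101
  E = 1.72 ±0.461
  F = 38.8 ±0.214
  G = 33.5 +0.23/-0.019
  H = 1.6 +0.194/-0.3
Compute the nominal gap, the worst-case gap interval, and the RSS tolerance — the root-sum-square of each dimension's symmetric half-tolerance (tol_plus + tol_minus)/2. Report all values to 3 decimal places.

Stack each dimension's contribution:
  -A: nom -17.700 → Σnom=-17.700; wc +0.210/-0.480 → slack +0.210/-0.480; half-tol=0.345, Σhalf²=0.119025
  -B: nom -41.500 → Σnom=-59.200; wc +0.430/-0.430 → slack +0.640/-0.910; half-tol=0.430, Σhalf²=0.303925
  +C: nom +40.460 → Σnom=-18.740; wc +0.020/-0.210 → slack +0.660/-1.120; half-tol=0.115, Σhalf²=0.317150
  -D: nom -49.100 → Σnom=-67.840; wc +0.101/-0.380 → slack +0.761/-1.500; half-tol=0.240, Σhalf²=0.374990
  +E: nom +1.720 → Σnom=-66.120; wc +0.461/-0.461 → slack +1.222/-1.961; half-tol=0.461, Σhalf²=0.587511
  +F: nom +38.800 → Σnom=-27.320; wc +0.214/-0.214 → slack +1.436/-2.175; half-tol=0.214, Σhalf²=0.633307
  -G: nom -33.500 → Σnom=-60.820; wc +0.019/-0.230 → slack +1.455/-2.405; half-tol=0.124, Σhalf²=0.648807
  -H: nom -1.600 → Σnom=-62.420; wc +0.300/-0.194 → slack +1.755/-2.599; half-tol=0.247, Σhalf²=0.709816
Nominal = -62.420. Worst-case = [-62.420 - 2.599, -62.420 + 1.755] = [-65.019, -60.665]. RSS = √0.709816 = 0.843.

nominal=-62.420 wc=[-65.019,-60.665] rss=0.843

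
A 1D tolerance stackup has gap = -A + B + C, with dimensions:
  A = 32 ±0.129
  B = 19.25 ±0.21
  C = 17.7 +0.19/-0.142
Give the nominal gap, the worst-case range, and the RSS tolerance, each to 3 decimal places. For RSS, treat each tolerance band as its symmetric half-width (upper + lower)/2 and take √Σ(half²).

nominal=4.950 wc=[4.469,5.479] rss=0.297

Stack each dimension's contribution:
  -A: nom -32.000 → Σnom=-32.000; wc +0.129/-0.129 → slack +0.129/-0.129; half-tol=0.129, Σhalf²=0.016641
  +B: nom +19.250 → Σnom=-12.750; wc +0.210/-0.210 → slack +0.339/-0.339; half-tol=0.210, Σhalf²=0.060741
  +C: nom +17.700 → Σnom=4.950; wc +0.190/-0.142 → slack +0.529/-0.481; half-tol=0.166, Σhalf²=0.088297
Nominal = 4.950. Worst-case = [4.950 - 0.481, 4.950 + 0.529] = [4.469, 5.479]. RSS = √0.088297 = 0.297.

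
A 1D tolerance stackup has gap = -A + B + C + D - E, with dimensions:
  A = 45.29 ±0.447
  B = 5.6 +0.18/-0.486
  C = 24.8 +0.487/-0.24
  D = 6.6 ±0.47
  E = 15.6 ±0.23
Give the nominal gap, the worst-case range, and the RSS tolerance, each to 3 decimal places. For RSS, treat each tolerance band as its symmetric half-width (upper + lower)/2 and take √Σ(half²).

Stack each dimension's contribution:
  -A: nom -45.290 → Σnom=-45.290; wc +0.447/-0.447 → slack +0.447/-0.447; half-tol=0.447, Σhalf²=0.199809
  +B: nom +5.600 → Σnom=-39.690; wc +0.180/-0.486 → slack +0.627/-0.933; half-tol=0.333, Σhalf²=0.310698
  +C: nom +24.800 → Σnom=-14.890; wc +0.487/-0.240 → slack +1.114/-1.173; half-tol=0.363, Σhalf²=0.442830
  +D: nom +6.600 → Σnom=-8.290; wc +0.470/-0.470 → slack +1.584/-1.643; half-tol=0.470, Σhalf²=0.663730
  -E: nom -15.600 → Σnom=-23.890; wc +0.230/-0.230 → slack +1.814/-1.873; half-tol=0.230, Σhalf²=0.716630
Nominal = -23.890. Worst-case = [-23.890 - 1.873, -23.890 + 1.814] = [-25.763, -22.076]. RSS = √0.716630 = 0.847.

nominal=-23.890 wc=[-25.763,-22.076] rss=0.847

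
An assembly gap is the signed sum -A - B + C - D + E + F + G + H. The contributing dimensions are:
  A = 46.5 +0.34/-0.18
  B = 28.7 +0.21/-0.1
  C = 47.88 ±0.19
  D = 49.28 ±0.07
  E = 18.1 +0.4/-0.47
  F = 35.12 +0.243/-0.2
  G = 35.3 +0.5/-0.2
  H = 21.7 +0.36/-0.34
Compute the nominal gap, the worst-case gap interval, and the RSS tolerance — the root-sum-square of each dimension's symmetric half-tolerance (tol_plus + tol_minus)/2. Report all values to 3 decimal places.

nominal=33.620 wc=[31.600,35.663] rss=0.785

Stack each dimension's contribution:
  -A: nom -46.500 → Σnom=-46.500; wc +0.180/-0.340 → slack +0.180/-0.340; half-tol=0.260, Σhalf²=0.067600
  -B: nom -28.700 → Σnom=-75.200; wc +0.100/-0.210 → slack +0.280/-0.550; half-tol=0.155, Σhalf²=0.091625
  +C: nom +47.880 → Σnom=-27.320; wc +0.190/-0.190 → slack +0.470/-0.740; half-tol=0.190, Σhalf²=0.127725
  -D: nom -49.280 → Σnom=-76.600; wc +0.070/-0.070 → slack +0.540/-0.810; half-tol=0.070, Σhalf²=0.132625
  +E: nom +18.100 → Σnom=-58.500; wc +0.400/-0.470 → slack +0.940/-1.280; half-tol=0.435, Σhalf²=0.321850
  +F: nom +35.120 → Σnom=-23.380; wc +0.243/-0.200 → slack +1.183/-1.480; half-tol=0.222, Σhalf²=0.370912
  +G: nom +35.300 → Σnom=11.920; wc +0.500/-0.200 → slack +1.683/-1.680; half-tol=0.350, Σhalf²=0.493412
  +H: nom +21.700 → Σnom=33.620; wc +0.360/-0.340 → slack +2.043/-2.020; half-tol=0.350, Σhalf²=0.615912
Nominal = 33.620. Worst-case = [33.620 - 2.020, 33.620 + 2.043] = [31.600, 35.663]. RSS = √0.615912 = 0.785.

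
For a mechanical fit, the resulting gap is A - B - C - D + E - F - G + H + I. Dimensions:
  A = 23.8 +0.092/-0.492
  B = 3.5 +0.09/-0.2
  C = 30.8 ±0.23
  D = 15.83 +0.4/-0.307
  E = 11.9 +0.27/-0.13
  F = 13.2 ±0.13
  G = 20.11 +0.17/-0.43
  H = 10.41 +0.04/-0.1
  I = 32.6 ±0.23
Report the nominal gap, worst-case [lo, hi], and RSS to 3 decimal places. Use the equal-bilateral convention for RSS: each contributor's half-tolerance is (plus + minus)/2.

nominal=-4.730 wc=[-6.702,-2.801] rss=0.699

Stack each dimension's contribution:
  +A: nom +23.800 → Σnom=23.800; wc +0.092/-0.492 → slack +0.092/-0.492; half-tol=0.292, Σhalf²=0.085264
  -B: nom -3.500 → Σnom=20.300; wc +0.200/-0.090 → slack +0.292/-0.582; half-tol=0.145, Σhalf²=0.106289
  -C: nom -30.800 → Σnom=-10.500; wc +0.230/-0.230 → slack +0.522/-0.812; half-tol=0.230, Σhalf²=0.159189
  -D: nom -15.830 → Σnom=-26.330; wc +0.307/-0.400 → slack +0.829/-1.212; half-tol=0.354, Σhalf²=0.284151
  +E: nom +11.900 → Σnom=-14.430; wc +0.270/-0.130 → slack +1.099/-1.342; half-tol=0.200, Σhalf²=0.324151
  -F: nom -13.200 → Σnom=-27.630; wc +0.130/-0.130 → slack +1.229/-1.472; half-tol=0.130, Σhalf²=0.341051
  -G: nom -20.110 → Σnom=-47.740; wc +0.430/-0.170 → slack +1.659/-1.642; half-tol=0.300, Σhalf²=0.431051
  +H: nom +10.410 → Σnom=-37.330; wc +0.040/-0.100 → slack +1.699/-1.742; half-tol=0.070, Σhalf²=0.435951
  +I: nom +32.600 → Σnom=-4.730; wc +0.230/-0.230 → slack +1.929/-1.972; half-tol=0.230, Σhalf²=0.488851
Nominal = -4.730. Worst-case = [-4.730 - 1.972, -4.730 + 1.929] = [-6.702, -2.801]. RSS = √0.488851 = 0.699.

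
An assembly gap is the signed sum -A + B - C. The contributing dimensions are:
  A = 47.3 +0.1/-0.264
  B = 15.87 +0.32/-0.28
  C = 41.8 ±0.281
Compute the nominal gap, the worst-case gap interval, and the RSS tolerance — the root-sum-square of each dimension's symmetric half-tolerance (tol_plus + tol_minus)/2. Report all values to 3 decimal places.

Stack each dimension's contribution:
  -A: nom -47.300 → Σnom=-47.300; wc +0.264/-0.100 → slack +0.264/-0.100; half-tol=0.182, Σhalf²=0.033124
  +B: nom +15.870 → Σnom=-31.430; wc +0.320/-0.280 → slack +0.584/-0.380; half-tol=0.300, Σhalf²=0.123124
  -C: nom -41.800 → Σnom=-73.230; wc +0.281/-0.281 → slack +0.865/-0.661; half-tol=0.281, Σhalf²=0.202085
Nominal = -73.230. Worst-case = [-73.230 - 0.661, -73.230 + 0.865] = [-73.891, -72.365]. RSS = √0.202085 = 0.450.

nominal=-73.230 wc=[-73.891,-72.365] rss=0.450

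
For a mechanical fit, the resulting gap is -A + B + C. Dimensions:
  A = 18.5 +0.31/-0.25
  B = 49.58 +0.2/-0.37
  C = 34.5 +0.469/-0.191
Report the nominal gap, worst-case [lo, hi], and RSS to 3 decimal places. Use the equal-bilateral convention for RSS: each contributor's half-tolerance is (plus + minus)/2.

Stack each dimension's contribution:
  -A: nom -18.500 → Σnom=-18.500; wc +0.250/-0.310 → slack +0.250/-0.310; half-tol=0.280, Σhalf²=0.078400
  +B: nom +49.580 → Σnom=31.080; wc +0.200/-0.370 → slack +0.450/-0.680; half-tol=0.285, Σhalf²=0.159625
  +C: nom +34.500 → Σnom=65.580; wc +0.469/-0.191 → slack +0.919/-0.871; half-tol=0.330, Σhalf²=0.268525
Nominal = 65.580. Worst-case = [65.580 - 0.871, 65.580 + 0.919] = [64.709, 66.499]. RSS = √0.268525 = 0.518.

nominal=65.580 wc=[64.709,66.499] rss=0.518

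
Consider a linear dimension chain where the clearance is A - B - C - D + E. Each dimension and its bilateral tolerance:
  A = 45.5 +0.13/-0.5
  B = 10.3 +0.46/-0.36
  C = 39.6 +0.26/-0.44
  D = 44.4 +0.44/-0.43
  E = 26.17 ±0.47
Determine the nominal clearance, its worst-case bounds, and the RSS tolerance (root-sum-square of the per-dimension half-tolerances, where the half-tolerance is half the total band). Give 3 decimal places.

Stack each dimension's contribution:
  +A: nom +45.500 → Σnom=45.500; wc +0.130/-0.500 → slack +0.130/-0.500; half-tol=0.315, Σhalf²=0.099225
  -B: nom -10.300 → Σnom=35.200; wc +0.360/-0.460 → slack +0.490/-0.960; half-tol=0.410, Σhalf²=0.267325
  -C: nom -39.600 → Σnom=-4.400; wc +0.440/-0.260 → slack +0.930/-1.220; half-tol=0.350, Σhalf²=0.389825
  -D: nom -44.400 → Σnom=-48.800; wc +0.430/-0.440 → slack +1.360/-1.660; half-tol=0.435, Σhalf²=0.579050
  +E: nom +26.170 → Σnom=-22.630; wc +0.470/-0.470 → slack +1.830/-2.130; half-tol=0.470, Σhalf²=0.799950
Nominal = -22.630. Worst-case = [-22.630 - 2.130, -22.630 + 1.830] = [-24.760, -20.800]. RSS = √0.799950 = 0.894.

nominal=-22.630 wc=[-24.760,-20.800] rss=0.894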